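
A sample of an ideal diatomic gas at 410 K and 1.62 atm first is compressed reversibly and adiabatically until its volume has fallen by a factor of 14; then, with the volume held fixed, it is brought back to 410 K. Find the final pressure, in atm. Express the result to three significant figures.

For a diatomic ideal gas γ = 7/5.
Adiabatic step (PV^γ = const): P₂ = 1.62×14^(7/5) = 65.18 atm; T₂ = 410×14^(2/5) = 1178 K.
Isochoric: P₃ = P₂(T₃/T₂) = 65.18 × (410/1178) = 22.68 atm.

P₃ ≈ 22.7 atm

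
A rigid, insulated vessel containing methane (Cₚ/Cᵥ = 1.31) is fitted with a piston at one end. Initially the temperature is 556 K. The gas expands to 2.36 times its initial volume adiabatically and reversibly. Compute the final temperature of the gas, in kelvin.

T₂ ≈ 426 K

Adiabatic: T₁V₁^(γ−1) = T₂V₂^(γ−1) ⇒ T₂ = T₁ (V₁/V₂)^(γ−1).
T₂ = 556 × (1/2.36)^(0.31) = 426.1 K.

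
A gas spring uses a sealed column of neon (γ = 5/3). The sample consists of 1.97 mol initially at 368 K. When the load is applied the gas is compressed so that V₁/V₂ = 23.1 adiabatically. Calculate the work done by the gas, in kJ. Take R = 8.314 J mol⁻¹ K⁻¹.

W ≈ -64.3 kJ

For a reversible adiabat TV^(γ−1) is constant, so T₂ = T₁ (V₁/V₂)^(γ−1).
T₂ = 368 × 23.1^(2/3) = 2985 K.
Q = 0, so ΔU = W_on_gas = nCᵥΔT with Cᵥ = R/(γ−1) = 12.47 J/(mol·K).
ΔU = 1.97 × 12.47 × (2985 − 368) = 64290 J.
Work done by the gas = −ΔU = -64290 J.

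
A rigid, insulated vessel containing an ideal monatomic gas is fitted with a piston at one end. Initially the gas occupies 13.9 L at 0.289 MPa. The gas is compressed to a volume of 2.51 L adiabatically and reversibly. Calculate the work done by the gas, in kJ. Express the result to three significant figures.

W ≈ -12.8 kJ

γ = 5/3 for a monatomic ideal gas.
P₂ = P₁(V₁/V₂)^γ = 0.289×(13.9/2.51)^(5/3) = 5.01 MPa.
For a reversible adiabat, W_by_gas = (P₁V₁ − P₂V₂)/(γ−1).
W_by = (289000×0.0139 − 5.01×10^6×0.00251) / (2/3) = -12840 J.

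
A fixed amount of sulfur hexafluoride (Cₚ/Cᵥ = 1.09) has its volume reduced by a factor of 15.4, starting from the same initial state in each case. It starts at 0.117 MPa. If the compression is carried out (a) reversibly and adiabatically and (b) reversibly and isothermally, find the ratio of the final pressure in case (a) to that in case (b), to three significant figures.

P_adiabatic / P_isothermal ≈ 1.28

Isothermal: P_b = P₁(V₁/V₂) = 0.117×15.4.
Adiabatic: P_a = P₁(V₁/V₂)^γ = 0.117×15.4^(1.09).
P_a/P_b = (V₁/V₂)^(γ−1) = 15.4^(0.09) = 1.279.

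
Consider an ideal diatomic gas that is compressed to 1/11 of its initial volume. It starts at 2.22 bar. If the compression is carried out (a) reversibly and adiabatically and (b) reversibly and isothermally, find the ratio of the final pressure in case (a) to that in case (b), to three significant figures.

For a diatomic ideal gas γ = 7/5.
Isothermal: P_b = P₁(V₁/V₂) = 2.22×11.
Adiabatic: P_a = P₁(V₁/V₂)^γ = 2.22×11^(7/5).
P_a/P_b = (V₁/V₂)^(γ−1) = 11^(2/5) = 2.609.

P_adiabatic / P_isothermal ≈ 2.61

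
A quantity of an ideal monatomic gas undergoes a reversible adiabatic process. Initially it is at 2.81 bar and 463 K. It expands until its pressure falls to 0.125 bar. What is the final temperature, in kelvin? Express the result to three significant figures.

Along an adiabat T P^((1−γ)/γ) is constant, so T₂ = T₁ (P₂/P₁)^((γ−1)/γ).
For a monatomic ideal gas γ = 5/3, so (γ−1)/γ = 2/5.
T₂ = 463 × (0.125/2.81)^(2/5) = 133.3 K.

T₂ ≈ 133 K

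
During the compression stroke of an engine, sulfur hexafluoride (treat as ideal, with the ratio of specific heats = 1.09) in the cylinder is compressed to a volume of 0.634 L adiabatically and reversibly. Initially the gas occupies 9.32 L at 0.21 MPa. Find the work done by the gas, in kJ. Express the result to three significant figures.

W ≈ -5.95 kJ

P₂ = P₁(V₁/V₂)^γ = 0.21×(9.32/0.634)^(1.09) = 3.932 MPa.
For a reversible adiabat, W_by_gas = (P₁V₁ − P₂V₂)/(γ−1).
W_by = (210000×0.00932 − 3.932×10^6×0.000634) / (0.09) = -5952 J.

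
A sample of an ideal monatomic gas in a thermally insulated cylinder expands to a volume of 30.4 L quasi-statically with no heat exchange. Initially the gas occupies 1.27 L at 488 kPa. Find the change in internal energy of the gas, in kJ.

ΔU ≈ -0.818 kJ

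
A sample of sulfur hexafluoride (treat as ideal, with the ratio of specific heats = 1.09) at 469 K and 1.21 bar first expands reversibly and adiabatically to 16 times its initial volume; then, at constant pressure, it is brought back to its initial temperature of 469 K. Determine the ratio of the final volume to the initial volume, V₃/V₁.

Adiabatic step: V₂/V₁ = 16; T₂ = T₁·(1/16)^(0.09) = 365.4 K.
Isobaric step: V₃/V₂ = T₃/T₂ = 469/365.4.
V₃/V₁ = (V₂/V₁)(V₃/V₂) = 16 × (469/365.4) = 20.53.

V₃/V₁ ≈ 20.5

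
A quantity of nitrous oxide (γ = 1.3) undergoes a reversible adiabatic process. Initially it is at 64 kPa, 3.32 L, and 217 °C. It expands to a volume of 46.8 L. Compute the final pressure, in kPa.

Adiabatic: P₁V₁^γ = P₂V₂^γ ⇒ P₂ = P₁ (V₁/V₂)^γ.
P₂ = 64 × (3.32/46.8)^(1.3) = 2.053 kPa.

P₂ ≈ 2.05 kPa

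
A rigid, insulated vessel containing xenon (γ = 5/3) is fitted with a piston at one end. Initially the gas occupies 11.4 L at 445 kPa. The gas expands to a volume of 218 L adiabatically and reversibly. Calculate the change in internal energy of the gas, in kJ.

P₂ = P₁(V₁/V₂)^γ = 445×(11.4/218)^(5/3) = 3.254 kPa.
For a reversible adiabat, W_by_gas = (P₁V₁ − P₂V₂)/(γ−1).
W_by = (445000×0.0114 − 3254×0.218) / (2/3) = 6545 J.
Q = 0 ⇒ ΔU = −W_by = -6545 J.

ΔU ≈ -6.55 kJ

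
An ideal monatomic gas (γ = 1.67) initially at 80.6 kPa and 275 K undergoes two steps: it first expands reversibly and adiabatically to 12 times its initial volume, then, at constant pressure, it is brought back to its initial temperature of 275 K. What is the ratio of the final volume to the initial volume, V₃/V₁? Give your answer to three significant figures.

Adiabatic step: V₂/V₁ = 12; T₂ = T₁·(1/12)^(0.67) = 52.03 K.
Isobaric step: V₃/V₂ = T₃/T₂ = 275/52.03.
V₃/V₁ = (V₂/V₁)(V₃/V₂) = 12 × (275/52.03) = 63.42.

V₃/V₁ ≈ 63.4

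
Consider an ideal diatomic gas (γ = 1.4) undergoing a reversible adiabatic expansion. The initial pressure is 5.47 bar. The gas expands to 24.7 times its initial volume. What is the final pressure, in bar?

Since PV^γ is constant along a reversible adiabat, P₂ = P₁ (V₁/V₂)^γ.
P₂ = 5.47 × (1/24.7)^(1.4) = 0.06141 bar.

P₂ ≈ 0.0614 bar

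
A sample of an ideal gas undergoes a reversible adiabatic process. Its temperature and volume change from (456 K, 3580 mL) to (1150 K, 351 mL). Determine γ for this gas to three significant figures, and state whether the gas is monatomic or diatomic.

γ ≈ 1.40; diatomic

TV^(γ−1) = const ⇒ γ − 1 = ln(T₂/T₁) / ln(V₁/V₂).
γ = 1 + ln(1150/456) / ln(3580/351) = 1.398.
γ ≈ 1.40 is close to 7/5, so the gas is diatomic.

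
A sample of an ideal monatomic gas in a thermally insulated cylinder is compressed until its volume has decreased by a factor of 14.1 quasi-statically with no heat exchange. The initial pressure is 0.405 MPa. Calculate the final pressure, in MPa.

P₂ ≈ 33.3 MPa

Since PV^γ is constant along a reversible adiabat, P₂ = P₁ (V₁/V₂)^γ.
For a monatomic ideal gas γ = 5/3.
P₂ = 0.405 × 14.1^(5/3) = 33.33 MPa.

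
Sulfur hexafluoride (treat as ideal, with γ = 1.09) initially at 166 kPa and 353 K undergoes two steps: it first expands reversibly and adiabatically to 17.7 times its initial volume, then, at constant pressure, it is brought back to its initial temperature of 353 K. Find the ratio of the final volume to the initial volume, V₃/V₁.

Adiabatic step: V₂/V₁ = 17.7; T₂ = T₁·(1/17.7)^(0.09) = 272.6 K.
Isobaric step: V₃/V₂ = T₃/T₂ = 353/272.6.
V₃/V₁ = (V₂/V₁)(V₃/V₂) = 17.7 × (353/272.6) = 22.92.

V₃/V₁ ≈ 22.9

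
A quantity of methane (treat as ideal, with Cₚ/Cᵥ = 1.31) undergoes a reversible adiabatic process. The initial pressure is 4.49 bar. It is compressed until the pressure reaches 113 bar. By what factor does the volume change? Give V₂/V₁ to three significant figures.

V₂/V₁ ≈ 0.0852

From PV^γ = const, V₂/V₁ = (P₁/P₂)^(1/γ).
V₂/V₁ = (4.49/113)^(0.763) = 0.08524.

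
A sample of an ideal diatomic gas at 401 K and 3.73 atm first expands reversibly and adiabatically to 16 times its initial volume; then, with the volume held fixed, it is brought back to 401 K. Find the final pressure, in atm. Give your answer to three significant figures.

P₃ ≈ 0.233 atm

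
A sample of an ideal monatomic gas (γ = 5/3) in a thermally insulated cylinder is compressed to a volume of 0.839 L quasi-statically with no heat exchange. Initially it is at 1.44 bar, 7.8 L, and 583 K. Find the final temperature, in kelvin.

For a reversible adiabat TV^(γ−1) is constant, so T₂ = T₁ (V₁/V₂)^(γ−1).
T₂ = 583 × (7.8/0.839)^(2/3) = 2578 K.

T₂ ≈ 2580 K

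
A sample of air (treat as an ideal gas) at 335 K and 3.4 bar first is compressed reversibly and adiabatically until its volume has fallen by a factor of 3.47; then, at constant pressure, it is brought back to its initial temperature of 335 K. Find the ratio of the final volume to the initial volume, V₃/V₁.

For a diatomic ideal gas γ = 7/5.
Adiabatic step: V₂/V₁ = 0.2882; T₂ = T₁·3.47^(2/5) = 551 K.
Isobaric step: V₃/V₂ = T₃/T₂ = 335/551.
V₃/V₁ = (V₂/V₁)(V₃/V₂) = 0.2882 × (335/551) = 0.1752.

V₃/V₁ ≈ 0.175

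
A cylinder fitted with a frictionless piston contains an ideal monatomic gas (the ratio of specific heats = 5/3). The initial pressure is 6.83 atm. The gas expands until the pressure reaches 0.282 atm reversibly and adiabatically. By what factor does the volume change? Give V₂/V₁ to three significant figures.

V₂/V₁ ≈ 6.77

From PV^γ = const, V₂/V₁ = (P₁/P₂)^(1/γ).
V₂/V₁ = (6.83/0.282)^(3/5) = 6.769.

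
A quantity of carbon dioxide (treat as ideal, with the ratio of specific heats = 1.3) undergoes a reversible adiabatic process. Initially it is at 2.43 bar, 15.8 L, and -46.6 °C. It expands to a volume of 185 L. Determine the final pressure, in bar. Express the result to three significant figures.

Since PV^γ is constant along a reversible adiabat, P₂ = P₁ (V₁/V₂)^γ.
P₂ = 2.43 × (15.8/185)^(1.3) = 0.09921 bar.

P₂ ≈ 0.0992 bar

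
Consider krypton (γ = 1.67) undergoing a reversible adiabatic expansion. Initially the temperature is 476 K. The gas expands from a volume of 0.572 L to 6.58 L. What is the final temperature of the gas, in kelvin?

Adiabatic: T₁V₁^(γ−1) = T₂V₂^(γ−1) ⇒ T₂ = T₁ (V₁/V₂)^(γ−1).
T₂ = 476 × (0.572/6.58)^(0.67) = 92.65 K.

T₂ ≈ 92.7 K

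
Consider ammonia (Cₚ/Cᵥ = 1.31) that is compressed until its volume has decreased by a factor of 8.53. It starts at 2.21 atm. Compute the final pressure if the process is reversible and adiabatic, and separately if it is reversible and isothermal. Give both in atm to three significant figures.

Isothermal: P₂ = P₁(V₁/V₂) = 2.21×8.53 = 18.85 atm.
Adiabatic: P₂ = P₁(V₁/V₂)^γ = 2.21×8.53^(1.31) = 36.64 atm.

adiabatic: 36.6 atm; isothermal: 18.9 atm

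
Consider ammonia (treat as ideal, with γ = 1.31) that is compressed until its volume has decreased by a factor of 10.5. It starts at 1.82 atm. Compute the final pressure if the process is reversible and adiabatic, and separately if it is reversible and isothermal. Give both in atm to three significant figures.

adiabatic: 39.6 atm; isothermal: 19.1 atm

Isothermal: P₂ = P₁(V₁/V₂) = 1.82×10.5 = 19.11 atm.
Adiabatic: P₂ = P₁(V₁/V₂)^γ = 1.82×10.5^(1.31) = 39.61 atm.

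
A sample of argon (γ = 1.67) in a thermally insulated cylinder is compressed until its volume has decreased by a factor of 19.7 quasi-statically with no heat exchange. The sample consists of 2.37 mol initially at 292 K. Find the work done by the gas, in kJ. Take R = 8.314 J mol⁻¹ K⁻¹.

Adiabatic: T₁V₁^(γ−1) = T₂V₂^(γ−1) ⇒ T₂ = T₁ (V₁/V₂)^(γ−1).
T₂ = 292 × 19.7^(0.67) = 2151 K.
Q = 0, so ΔU = W_on_gas = nCᵥΔT with Cᵥ = R/(γ−1) = 12.41 J/(mol·K).
ΔU = 2.37 × 12.41 × (2151 − 292) = 54680 J.
Work done by the gas = −ΔU = -54680 J.

W ≈ -54.7 kJ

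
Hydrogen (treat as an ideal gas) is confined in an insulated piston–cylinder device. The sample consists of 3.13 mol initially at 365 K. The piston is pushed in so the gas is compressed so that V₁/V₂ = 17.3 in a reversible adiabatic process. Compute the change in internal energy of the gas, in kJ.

Adiabatic: T₁V₁^(γ−1) = T₂V₂^(γ−1) ⇒ T₂ = T₁ (V₁/V₂)^(γ−1).
γ = 7/5 for a diatomic ideal gas, so γ−1 = 2/5.
T₂ = 365 × 17.3^(2/5) = 1142 K.
Q = 0, so ΔU = W_on_gas = nCᵥΔT with Cᵥ = R/(γ−1) = 20.79 J/(mol·K).
ΔU = 3.13 × 20.79 × (1142 − 365) = 50520 J.

ΔU ≈ 50.5 kJ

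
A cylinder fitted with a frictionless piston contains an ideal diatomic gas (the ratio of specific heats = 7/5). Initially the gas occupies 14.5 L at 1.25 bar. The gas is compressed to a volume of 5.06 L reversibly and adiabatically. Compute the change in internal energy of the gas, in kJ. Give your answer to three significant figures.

ΔU ≈ 2.37 kJ

P₂ = P₁(V₁/V₂)^γ = 1.25×(14.5/5.06)^(7/5) = 5.458 bar.
For a reversible adiabat, W_by_gas = (P₁V₁ − P₂V₂)/(γ−1).
W_by = (125000×0.0145 − 545800×0.00506) / (2/5) = -2373 J.
Q = 0 ⇒ ΔU = −W_by = 2373 J.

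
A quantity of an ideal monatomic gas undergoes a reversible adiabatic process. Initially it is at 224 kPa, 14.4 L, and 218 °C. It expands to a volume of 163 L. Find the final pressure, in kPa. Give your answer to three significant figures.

P₂ ≈ 3.93 kPa

Adiabatic: P₁V₁^γ = P₂V₂^γ ⇒ P₂ = P₁ (V₁/V₂)^γ.
γ = 5/3 for a monatomic ideal gas.
P₂ = 224 × (14.4/163)^(5/3) = 3.925 kPa.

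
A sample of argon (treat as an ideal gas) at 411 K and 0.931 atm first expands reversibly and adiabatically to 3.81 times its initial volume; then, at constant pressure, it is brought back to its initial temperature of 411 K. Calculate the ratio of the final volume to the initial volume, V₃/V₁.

For a monatomic ideal gas γ = 5/3.
Adiabatic step: V₂/V₁ = 3.81; T₂ = T₁·(1/3.81)^(2/3) = 168.5 K.
Isobaric step: V₃/V₂ = T₃/T₂ = 411/168.5.
V₃/V₁ = (V₂/V₁)(V₃/V₂) = 3.81 × (411/168.5) = 9.294.

V₃/V₁ ≈ 9.29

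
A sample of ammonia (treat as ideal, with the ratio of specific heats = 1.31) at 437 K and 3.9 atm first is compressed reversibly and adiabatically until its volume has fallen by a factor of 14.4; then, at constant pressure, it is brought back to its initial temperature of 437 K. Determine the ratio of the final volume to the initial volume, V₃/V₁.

V₃/V₁ ≈ 0.0304

Adiabatic step: V₂/V₁ = 0.06944; T₂ = T₁·14.4^(0.31) = 999 K.
Isobaric step: V₃/V₂ = T₃/T₂ = 437/999.
V₃/V₁ = (V₂/V₁)(V₃/V₂) = 0.06944 × (437/999) = 0.03038.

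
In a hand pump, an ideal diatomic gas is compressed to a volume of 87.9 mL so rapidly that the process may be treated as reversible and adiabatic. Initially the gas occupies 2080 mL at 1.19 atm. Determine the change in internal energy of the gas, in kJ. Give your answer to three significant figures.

ΔU ≈ 1.60 kJ

γ = 7/5 for a diatomic ideal gas.
P₂ = P₁(V₁/V₂)^γ = 1.19×(2080/87.9)^(7/5) = 99.83 atm.
For a reversible adiabat, W_by_gas = (P₁V₁ − P₂V₂)/(γ−1).
W_by = (120600×0.00208 − 1.012×10^7×8.79×10^-5) / (2/5) = -1596 J.
Q = 0 ⇒ ΔU = −W_by = 1596 J.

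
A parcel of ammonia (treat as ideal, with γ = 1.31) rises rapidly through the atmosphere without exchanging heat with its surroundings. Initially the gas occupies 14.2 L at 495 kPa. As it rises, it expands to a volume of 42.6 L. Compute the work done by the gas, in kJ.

W ≈ 6.54 kJ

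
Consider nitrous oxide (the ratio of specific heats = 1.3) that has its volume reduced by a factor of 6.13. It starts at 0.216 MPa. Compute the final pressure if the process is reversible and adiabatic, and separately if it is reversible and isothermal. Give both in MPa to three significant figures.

adiabatic: 2.28 MPa; isothermal: 1.32 MPa

Isothermal: P₂ = P₁(V₁/V₂) = 0.216×6.13 = 1.324 MPa.
Adiabatic: P₂ = P₁(V₁/V₂)^γ = 0.216×6.13^(1.3) = 2.281 MPa.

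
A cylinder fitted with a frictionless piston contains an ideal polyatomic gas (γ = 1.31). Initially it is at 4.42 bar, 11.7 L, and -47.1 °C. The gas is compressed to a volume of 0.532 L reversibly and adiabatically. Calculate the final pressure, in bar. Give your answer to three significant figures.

P₂ ≈ 253 bar

Adiabatic: P₁V₁^γ = P₂V₂^γ ⇒ P₂ = P₁ (V₁/V₂)^γ.
P₂ = 4.42 × (11.7/0.532)^(1.31) = 253.4 bar.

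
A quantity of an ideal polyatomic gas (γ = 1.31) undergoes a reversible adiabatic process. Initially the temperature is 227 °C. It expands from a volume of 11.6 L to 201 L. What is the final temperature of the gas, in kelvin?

T₂ ≈ 207 K

Adiabatic: T₁V₁^(γ−1) = T₂V₂^(γ−1) ⇒ T₂ = T₁ (V₁/V₂)^(γ−1).
T₁ = 227 °C = 500.1 K.
T₂ = 500.1 × (11.6/201)^(0.31) = 206.6 K.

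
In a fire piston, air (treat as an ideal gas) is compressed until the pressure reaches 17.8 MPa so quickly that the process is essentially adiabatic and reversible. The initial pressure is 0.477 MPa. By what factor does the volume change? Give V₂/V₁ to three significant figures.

V₂/V₁ ≈ 0.0754

From PV^γ = const, V₂/V₁ = (P₁/P₂)^(1/γ).
For a diatomic ideal gas γ = 7/5.
V₂/V₁ = (0.477/17.8)^(5/7) = 0.07537.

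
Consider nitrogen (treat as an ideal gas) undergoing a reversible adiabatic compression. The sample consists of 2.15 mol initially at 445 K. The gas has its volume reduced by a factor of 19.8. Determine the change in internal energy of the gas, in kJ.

ΔU ≈ 45.8 kJ

Adiabatic: T₁V₁^(γ−1) = T₂V₂^(γ−1) ⇒ T₂ = T₁ (V₁/V₂)^(γ−1).
γ = 7/5 for a diatomic ideal gas, so γ−1 = 2/5.
T₂ = 445 × 19.8^(2/5) = 1469 K.
Q = 0, so ΔU = W_on_gas = nCᵥΔT with Cᵥ = R/(γ−1) = 20.79 J/(mol·K).
ΔU = 2.15 × 20.79 × (1469 − 445) = 45760 J.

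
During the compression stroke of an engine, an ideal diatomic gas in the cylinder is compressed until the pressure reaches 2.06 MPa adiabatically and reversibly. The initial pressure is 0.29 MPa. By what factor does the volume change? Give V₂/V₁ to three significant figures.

V₂/V₁ ≈ 0.246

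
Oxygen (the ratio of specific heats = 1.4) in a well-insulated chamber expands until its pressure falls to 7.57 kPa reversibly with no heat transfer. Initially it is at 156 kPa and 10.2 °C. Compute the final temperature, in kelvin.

T₂ ≈ 119 K

Adiabatic: T₂/T₁ = (P₂/P₁)^((γ−1)/γ).
T₁ = 10.2 °C = 283.3 K.
T₂ = 283.3 × (7.57/156)^(0.286) = 119.4 K.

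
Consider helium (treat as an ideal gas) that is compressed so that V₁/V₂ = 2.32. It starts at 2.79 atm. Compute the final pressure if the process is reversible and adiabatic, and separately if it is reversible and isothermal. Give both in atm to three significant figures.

adiabatic: 11.3 atm; isothermal: 6.47 atm

For a monatomic ideal gas γ = 5/3.
Isothermal: P₂ = P₁(V₁/V₂) = 2.79×2.32 = 6.473 atm.
Adiabatic: P₂ = P₁(V₁/V₂)^γ = 2.79×2.32^(5/3) = 11.34 atm.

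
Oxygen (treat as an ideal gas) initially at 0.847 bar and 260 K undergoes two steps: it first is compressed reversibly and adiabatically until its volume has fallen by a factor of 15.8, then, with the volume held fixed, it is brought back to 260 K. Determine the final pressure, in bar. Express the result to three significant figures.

For a diatomic ideal gas γ = 7/5.
Adiabatic step (PV^γ = const): P₂ = 0.847×15.8^(7/5) = 40.36 bar; T₂ = 260×15.8^(2/5) = 784.2 K.
Isochoric: P₃ = P₂(T₃/T₂) = 40.36 × (260/784.2) = 13.38 bar.

P₃ ≈ 13.4 bar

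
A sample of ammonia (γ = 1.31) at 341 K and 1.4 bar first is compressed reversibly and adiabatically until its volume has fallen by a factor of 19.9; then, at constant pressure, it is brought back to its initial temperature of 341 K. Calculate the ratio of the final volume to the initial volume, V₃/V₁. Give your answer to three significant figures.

V₃/V₁ ≈ 0.0199

Adiabatic step: V₂/V₁ = 0.05025; T₂ = T₁·19.9^(0.31) = 861.8 K.
Isobaric step: V₃/V₂ = T₃/T₂ = 341/861.8.
V₃/V₁ = (V₂/V₁)(V₃/V₂) = 0.05025 × (341/861.8) = 0.01988.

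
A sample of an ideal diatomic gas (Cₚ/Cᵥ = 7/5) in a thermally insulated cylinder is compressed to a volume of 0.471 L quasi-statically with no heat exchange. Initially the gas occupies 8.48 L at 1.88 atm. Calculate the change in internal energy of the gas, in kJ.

ΔU ≈ 8.80 kJ

P₂ = P₁(V₁/V₂)^γ = 1.88×(8.48/0.471)^(7/5) = 107.6 atm.
For a reversible adiabat, W_by_gas = (P₁V₁ − P₂V₂)/(γ−1).
W_by = (190500×0.00848 − 1.09×10^7×0.000471) / (2/5) = -8796 J.
Q = 0 ⇒ ΔU = −W_by = 8796 J.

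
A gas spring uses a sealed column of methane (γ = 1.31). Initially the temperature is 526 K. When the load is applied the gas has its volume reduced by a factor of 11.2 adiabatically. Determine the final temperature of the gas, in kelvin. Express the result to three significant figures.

For a reversible adiabat TV^(γ−1) is constant, so T₂ = T₁ (V₁/V₂)^(γ−1).
T₂ = 526 × 11.2^(0.31) = 1112 K.

T₂ ≈ 1110 K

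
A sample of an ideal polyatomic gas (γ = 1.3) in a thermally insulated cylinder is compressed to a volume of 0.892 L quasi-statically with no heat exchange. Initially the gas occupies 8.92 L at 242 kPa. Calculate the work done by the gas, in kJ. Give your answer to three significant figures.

P₂ = P₁(V₁/V₂)^γ = 242×(8.92/0.892)^(1.3) = 4829 kPa.
For a reversible adiabat, W_by_gas = (P₁V₁ − P₂V₂)/(γ−1).
W_by = (242000×0.00892 − 4.829×10^6×0.000892) / (0.3) = -7161 J.

W ≈ -7.16 kJ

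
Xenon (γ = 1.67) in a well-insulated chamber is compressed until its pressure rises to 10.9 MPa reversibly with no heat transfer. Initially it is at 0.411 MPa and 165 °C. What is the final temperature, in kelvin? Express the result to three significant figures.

Adiabatic: T₂/T₁ = (P₂/P₁)^((γ−1)/γ).
T₁ = 165 °C = 438.1 K.
T₂ = 438.1 × (10.9/0.411)^(0.401) = 1632 K.

T₂ ≈ 1630 K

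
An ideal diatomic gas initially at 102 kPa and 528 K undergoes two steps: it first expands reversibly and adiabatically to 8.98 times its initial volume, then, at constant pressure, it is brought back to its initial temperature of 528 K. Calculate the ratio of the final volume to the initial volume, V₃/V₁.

For a diatomic ideal gas γ = 7/5.
Adiabatic step: V₂/V₁ = 8.98; T₂ = T₁·(1/8.98)^(2/5) = 219.4 K.
Isobaric step: V₃/V₂ = T₃/T₂ = 528/219.4.
V₃/V₁ = (V₂/V₁)(V₃/V₂) = 8.98 × (528/219.4) = 21.61.

V₃/V₁ ≈ 21.6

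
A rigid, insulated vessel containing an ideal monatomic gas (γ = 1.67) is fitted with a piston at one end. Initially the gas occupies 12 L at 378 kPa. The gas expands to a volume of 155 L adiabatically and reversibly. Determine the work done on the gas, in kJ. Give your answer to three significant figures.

W ≈ -5.55 kJ

P₂ = P₁(V₁/V₂)^γ = 378×(12/155)^(1.67) = 5.271 kPa.
For a reversible adiabat, W_by_gas = (P₁V₁ − P₂V₂)/(γ−1).
W_by = (378000×0.012 − 5271×0.155) / (0.67) = 5551 J.
W_on_gas = −W_by = -5551 J.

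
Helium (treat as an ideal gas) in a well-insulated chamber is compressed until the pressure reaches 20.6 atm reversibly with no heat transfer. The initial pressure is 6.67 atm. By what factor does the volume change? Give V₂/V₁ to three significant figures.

From PV^γ = const, V₂/V₁ = (P₁/P₂)^(1/γ).
For a monatomic ideal gas γ = 5/3.
V₂/V₁ = (6.67/20.6)^(3/5) = 0.5083.

V₂/V₁ ≈ 0.508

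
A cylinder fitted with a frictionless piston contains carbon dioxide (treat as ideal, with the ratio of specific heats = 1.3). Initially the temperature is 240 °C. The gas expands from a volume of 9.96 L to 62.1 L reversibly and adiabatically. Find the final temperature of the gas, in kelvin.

T₂ ≈ 296 K

For a reversible adiabat TV^(γ−1) is constant, so T₂ = T₁ (V₁/V₂)^(γ−1).
T₁ = 240 °C = 513.1 K.
T₂ = 513.1 × (9.96/62.1)^(0.3) = 296.3 K.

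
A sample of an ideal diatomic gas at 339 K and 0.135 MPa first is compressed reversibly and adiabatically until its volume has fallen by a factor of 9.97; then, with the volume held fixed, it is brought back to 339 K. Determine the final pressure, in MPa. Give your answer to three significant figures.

P₃ ≈ 1.35 MPa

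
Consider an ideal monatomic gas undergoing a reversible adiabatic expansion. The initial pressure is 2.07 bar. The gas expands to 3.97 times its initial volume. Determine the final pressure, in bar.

P₂ ≈ 0.208 bar

Since PV^γ is constant along a reversible adiabat, P₂ = P₁ (V₁/V₂)^γ.
For a monatomic ideal gas γ = 5/3.
P₂ = 2.07 × (1/3.97)^(5/3) = 0.208 bar.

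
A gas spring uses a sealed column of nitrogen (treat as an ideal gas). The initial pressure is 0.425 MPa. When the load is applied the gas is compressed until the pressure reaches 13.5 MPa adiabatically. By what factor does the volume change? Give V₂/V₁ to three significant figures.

V₂/V₁ ≈ 0.0846

From PV^γ = const, V₂/V₁ = (P₁/P₂)^(1/γ).
For a diatomic ideal gas γ = 7/5.
V₂/V₁ = (0.425/13.5)^(5/7) = 0.08456.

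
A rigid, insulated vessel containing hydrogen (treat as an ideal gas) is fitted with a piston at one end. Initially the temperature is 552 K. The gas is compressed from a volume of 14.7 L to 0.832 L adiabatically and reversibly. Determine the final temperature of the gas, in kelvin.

Adiabatic: T₁V₁^(γ−1) = T₂V₂^(γ−1) ⇒ T₂ = T₁ (V₁/V₂)^(γ−1).
For a diatomic ideal gas γ = 7/5, so γ−1 = 2/5.
T₂ = 552 × (14.7/0.832)^(2/5) = 1741 K.

T₂ ≈ 1740 K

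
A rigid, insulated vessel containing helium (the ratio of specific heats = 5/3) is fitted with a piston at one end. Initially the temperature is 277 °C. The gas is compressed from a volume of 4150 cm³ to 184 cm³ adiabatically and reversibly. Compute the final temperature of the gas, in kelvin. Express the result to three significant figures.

T₂ ≈ 4390 K

For a reversible adiabat TV^(γ−1) is constant, so T₂ = T₁ (V₁/V₂)^(γ−1).
T₁ = 277 °C = 550.1 K.
T₂ = 550.1 × (4150/184)^(2/3) = 4392 K.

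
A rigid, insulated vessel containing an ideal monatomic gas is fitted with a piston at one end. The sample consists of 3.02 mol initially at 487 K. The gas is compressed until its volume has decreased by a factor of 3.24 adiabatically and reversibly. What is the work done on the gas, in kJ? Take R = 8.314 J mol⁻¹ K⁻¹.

Adiabatic: T₁V₁^(γ−1) = T₂V₂^(γ−1) ⇒ T₂ = T₁ (V₁/V₂)^(γ−1).
γ = 5/3 for a monatomic ideal gas, so γ−1 = 2/3.
T₂ = 487 × 3.24^(2/3) = 1066 K.
Q = 0, so ΔU = W_on_gas = nCᵥΔT with Cᵥ = R/(γ−1) = 12.47 J/(mol·K).
ΔU = 3.02 × 12.47 × (1066 − 487) = 21820 J.

W ≈ 21.8 kJ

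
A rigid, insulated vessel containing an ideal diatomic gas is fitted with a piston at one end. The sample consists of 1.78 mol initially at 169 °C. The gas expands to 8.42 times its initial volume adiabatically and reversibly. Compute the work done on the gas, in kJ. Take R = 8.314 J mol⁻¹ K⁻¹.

W ≈ -9.38 kJ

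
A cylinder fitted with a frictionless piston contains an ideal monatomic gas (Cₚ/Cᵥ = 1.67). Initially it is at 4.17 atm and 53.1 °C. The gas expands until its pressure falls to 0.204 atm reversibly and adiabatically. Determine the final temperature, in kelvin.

Along an adiabat T P^((1−γ)/γ) is constant, so T₂ = T₁ (P₂/P₁)^((γ−1)/γ).
T₁ = 53.1 °C = 326.2 K.
T₂ = 326.2 × (0.204/4.17)^(0.401) = 97.23 K.

T₂ ≈ 97.2 K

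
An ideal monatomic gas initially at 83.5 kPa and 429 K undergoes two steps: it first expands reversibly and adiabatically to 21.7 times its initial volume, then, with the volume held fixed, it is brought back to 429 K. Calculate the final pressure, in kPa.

For a monatomic ideal gas γ = 5/3.
Adiabatic step (PV^γ = const): P₂ = 83.5×(1/21.7)^(5/3) = 0.4946 kPa; T₂ = 429×(1/21.7)^(2/3) = 55.14 K.
Isochoric: P₃ = P₂(T₃/T₂) = 0.4946 × (429/55.14) = 3.848 kPa.

P₃ ≈ 3.85 kPa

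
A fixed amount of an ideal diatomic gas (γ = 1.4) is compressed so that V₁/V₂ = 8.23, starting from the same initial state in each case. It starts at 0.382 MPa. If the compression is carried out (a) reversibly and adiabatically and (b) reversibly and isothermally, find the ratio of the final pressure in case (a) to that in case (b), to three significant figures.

Isothermal: P_b = P₁(V₁/V₂) = 0.382×8.23.
Adiabatic: P_a = P₁(V₁/V₂)^γ = 0.382×8.23^(1.4).
P_a/P_b = (V₁/V₂)^(γ−1) = 8.23^(0.4) = 2.324.

P_adiabatic / P_isothermal ≈ 2.32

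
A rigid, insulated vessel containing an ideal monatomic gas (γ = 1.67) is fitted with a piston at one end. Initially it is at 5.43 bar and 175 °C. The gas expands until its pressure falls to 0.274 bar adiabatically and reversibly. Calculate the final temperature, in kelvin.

Along an adiabat T P^((1−γ)/γ) is constant, so T₂ = T₁ (P₂/P₁)^((γ−1)/γ).
T₁ = 175 °C = 448.1 K.
T₂ = 448.1 × (0.274/5.43)^(0.401) = 135.2 K.

T₂ ≈ 135 K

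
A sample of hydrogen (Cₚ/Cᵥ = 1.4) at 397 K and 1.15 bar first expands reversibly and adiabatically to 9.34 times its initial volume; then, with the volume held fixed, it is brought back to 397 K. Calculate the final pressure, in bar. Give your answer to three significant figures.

P₃ ≈ 0.123 bar

Adiabatic step (PV^γ = const): P₂ = 1.15×(1/9.34)^(1.4) = 0.05037 bar; T₂ = 397×(1/9.34)^(0.4) = 162.4 K.
Isochoric: P₃ = P₂(T₃/T₂) = 0.05037 × (397/162.4) = 0.1231 bar.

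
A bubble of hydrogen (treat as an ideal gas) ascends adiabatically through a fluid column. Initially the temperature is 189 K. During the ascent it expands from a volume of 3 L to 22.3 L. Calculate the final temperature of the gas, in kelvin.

T₂ ≈ 84.7 K

For a reversible adiabat TV^(γ−1) is constant, so T₂ = T₁ (V₁/V₂)^(γ−1).
For a diatomic ideal gas γ = 7/5, so γ−1 = 2/5.
T₂ = 189 × (3/22.3)^(2/5) = 84.72 K.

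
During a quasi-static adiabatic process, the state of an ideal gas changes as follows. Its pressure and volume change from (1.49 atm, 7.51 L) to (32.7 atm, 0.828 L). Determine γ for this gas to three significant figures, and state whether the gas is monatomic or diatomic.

γ ≈ 1.40; diatomic

PV^γ = const ⇒ γ = ln(P₂/P₁) / ln(V₁/V₂).
γ = ln(32.7/1.49) / ln(7.51/0.828) = 1.401.
γ ≈ 1.40 is close to 7/5, so the gas is diatomic.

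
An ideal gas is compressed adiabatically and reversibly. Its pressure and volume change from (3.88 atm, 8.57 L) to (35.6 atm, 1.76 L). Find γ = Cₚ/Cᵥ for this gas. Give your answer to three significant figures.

γ ≈ 1.40

PV^γ = const ⇒ γ = ln(P₂/P₁) / ln(V₁/V₂).
γ = ln(35.6/3.88) / ln(8.57/1.76) = 1.4.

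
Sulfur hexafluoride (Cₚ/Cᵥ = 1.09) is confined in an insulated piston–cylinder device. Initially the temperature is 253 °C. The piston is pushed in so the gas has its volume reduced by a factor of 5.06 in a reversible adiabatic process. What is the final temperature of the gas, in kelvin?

T₂ ≈ 609 K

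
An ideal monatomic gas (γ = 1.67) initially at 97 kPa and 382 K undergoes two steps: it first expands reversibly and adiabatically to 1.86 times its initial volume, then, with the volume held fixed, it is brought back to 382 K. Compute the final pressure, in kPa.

P₃ ≈ 52.2 kPa

Adiabatic step (PV^γ = const): P₂ = 97×(1/1.86)^(1.67) = 34.41 kPa; T₂ = 382×(1/1.86)^(0.67) = 252.1 K.
Isochoric: P₃ = P₂(T₃/T₂) = 34.41 × (382/252.1) = 52.15 kPa.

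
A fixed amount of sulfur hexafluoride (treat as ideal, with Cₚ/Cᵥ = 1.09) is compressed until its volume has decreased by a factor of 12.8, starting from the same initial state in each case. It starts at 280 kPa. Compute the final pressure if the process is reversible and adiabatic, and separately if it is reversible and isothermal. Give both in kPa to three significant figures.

Isothermal: P₂ = P₁(V₁/V₂) = 280×12.8 = 3584 kPa.
Adiabatic: P₂ = P₁(V₁/V₂)^γ = 280×12.8^(1.09) = 4508 kPa.

adiabatic: 4510 kPa; isothermal: 3580 kPa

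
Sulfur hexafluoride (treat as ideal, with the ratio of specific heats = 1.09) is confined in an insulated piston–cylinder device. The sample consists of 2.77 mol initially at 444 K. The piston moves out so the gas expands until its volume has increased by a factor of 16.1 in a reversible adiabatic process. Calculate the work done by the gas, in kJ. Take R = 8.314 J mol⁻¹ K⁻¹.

Adiabatic: T₁V₁^(γ−1) = T₂V₂^(γ−1) ⇒ T₂ = T₁ (V₁/V₂)^(γ−1).
T₂ = 444 × (1/16.1)^(0.09) = 345.8 K.
Q = 0, so ΔU = W_on_gas = nCᵥΔT with Cᵥ = R/(γ−1) = 92.38 J/(mol·K).
ΔU = 2.77 × 92.38 × (345.8 − 444) = -25140 J.
Work done by the gas = −ΔU = 25140 J.

W ≈ 25.1 kJ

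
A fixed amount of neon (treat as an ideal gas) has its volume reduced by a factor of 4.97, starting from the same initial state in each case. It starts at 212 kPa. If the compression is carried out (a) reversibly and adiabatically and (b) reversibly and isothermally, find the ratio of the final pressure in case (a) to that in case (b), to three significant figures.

P_adiabatic / P_isothermal ≈ 2.91

For a monatomic ideal gas γ = 5/3.
Isothermal: P_b = P₁(V₁/V₂) = 212×4.97.
Adiabatic: P_a = P₁(V₁/V₂)^γ = 212×4.97^(5/3).
P_a/P_b = (V₁/V₂)^(γ−1) = 4.97^(2/3) = 2.912.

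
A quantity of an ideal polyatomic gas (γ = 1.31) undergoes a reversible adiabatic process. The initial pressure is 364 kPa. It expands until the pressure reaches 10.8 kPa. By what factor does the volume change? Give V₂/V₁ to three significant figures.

From PV^γ = const, V₂/V₁ = (P₁/P₂)^(1/γ).
V₂/V₁ = (364/10.8)^(0.763) = 14.66.

V₂/V₁ ≈ 14.7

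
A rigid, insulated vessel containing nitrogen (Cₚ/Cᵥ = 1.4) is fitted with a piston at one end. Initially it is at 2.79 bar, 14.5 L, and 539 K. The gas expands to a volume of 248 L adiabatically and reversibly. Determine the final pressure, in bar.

Adiabatic: P₁V₁^γ = P₂V₂^γ ⇒ P₂ = P₁ (V₁/V₂)^γ.
P₂ = 2.79 × (14.5/248)^(1.4) = 0.05239 bar.

P₂ ≈ 0.0524 bar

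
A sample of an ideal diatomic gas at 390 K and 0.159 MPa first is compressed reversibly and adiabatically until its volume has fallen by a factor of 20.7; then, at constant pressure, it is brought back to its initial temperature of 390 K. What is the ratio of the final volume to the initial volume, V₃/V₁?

V₃/V₁ ≈ 0.0144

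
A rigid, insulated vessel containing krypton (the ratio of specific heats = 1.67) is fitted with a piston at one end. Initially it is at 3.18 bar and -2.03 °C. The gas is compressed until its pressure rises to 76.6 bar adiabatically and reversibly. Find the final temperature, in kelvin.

T₂ ≈ 972 K

Adiabatic: T₂/T₁ = (P₂/P₁)^((γ−1)/γ).
T₁ = -2.03 °C = 271.1 K.
T₂ = 271.1 × (76.6/3.18)^(0.401) = 971.7 K.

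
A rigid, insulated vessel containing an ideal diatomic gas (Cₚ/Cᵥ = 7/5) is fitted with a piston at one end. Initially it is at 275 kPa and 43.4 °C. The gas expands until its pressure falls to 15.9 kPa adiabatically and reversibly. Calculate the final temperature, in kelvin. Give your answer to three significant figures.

T₂ ≈ 140 K

Adiabatic: T₂/T₁ = (P₂/P₁)^((γ−1)/γ).
T₁ = 43.4 °C = 316.5 K.
T₂ = 316.5 × (15.9/275)^(2/7) = 140.2 K.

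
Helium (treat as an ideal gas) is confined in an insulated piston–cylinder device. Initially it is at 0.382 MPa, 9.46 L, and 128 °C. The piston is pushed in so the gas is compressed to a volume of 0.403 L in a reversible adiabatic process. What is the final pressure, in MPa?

P₂ ≈ 73.5 MPa

Since PV^γ is constant along a reversible adiabat, P₂ = P₁ (V₁/V₂)^γ.
γ = 5/3 for a monatomic ideal gas.
P₂ = 0.382 × (9.46/0.403)^(5/3) = 73.51 MPa.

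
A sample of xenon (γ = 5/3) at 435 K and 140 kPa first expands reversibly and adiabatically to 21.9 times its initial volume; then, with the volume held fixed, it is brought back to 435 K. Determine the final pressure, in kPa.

Adiabatic step (PV^γ = const): P₂ = 140×(1/21.9)^(5/3) = 0.8167 kPa; T₂ = 435×(1/21.9)^(2/3) = 55.57 K.
Isochoric: P₃ = P₂(T₃/T₂) = 0.8167 × (435/55.57) = 6.393 kPa.

P₃ ≈ 6.39 kPa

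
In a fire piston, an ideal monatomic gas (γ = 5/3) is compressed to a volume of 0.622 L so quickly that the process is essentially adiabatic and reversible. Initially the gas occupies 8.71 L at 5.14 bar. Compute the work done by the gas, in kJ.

P₂ = P₁(V₁/V₂)^γ = 5.14×(8.71/0.622)^(5/3) = 418.2 bar.
For a reversible adiabat, W_by_gas = (P₁V₁ − P₂V₂)/(γ−1).
W_by = (514000×0.00871 − 4.182×10^7×0.000622) / (2/3) = -32300 J.

W ≈ -32.3 kJ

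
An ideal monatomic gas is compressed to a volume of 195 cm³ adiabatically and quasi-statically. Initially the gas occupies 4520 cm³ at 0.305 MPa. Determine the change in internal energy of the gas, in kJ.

ΔU ≈ 14.7 kJ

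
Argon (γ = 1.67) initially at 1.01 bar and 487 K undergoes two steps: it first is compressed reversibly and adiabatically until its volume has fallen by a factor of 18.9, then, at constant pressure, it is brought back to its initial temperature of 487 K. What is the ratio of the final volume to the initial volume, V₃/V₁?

Adiabatic step: V₂/V₁ = 0.05291; T₂ = T₁·18.9^(0.67) = 3489 K.
Isobaric step: V₃/V₂ = T₃/T₂ = 487/3489.
V₃/V₁ = (V₂/V₁)(V₃/V₂) = 0.05291 × (487/3489) = 0.007384.

V₃/V₁ ≈ 0.00738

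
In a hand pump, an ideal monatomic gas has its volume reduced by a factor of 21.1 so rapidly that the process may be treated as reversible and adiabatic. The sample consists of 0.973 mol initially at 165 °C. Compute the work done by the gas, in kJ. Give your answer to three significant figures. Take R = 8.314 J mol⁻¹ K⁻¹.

W ≈ -35.3 kJ

Adiabatic: T₁V₁^(γ−1) = T₂V₂^(γ−1) ⇒ T₂ = T₁ (V₁/V₂)^(γ−1).
γ = 5/3 for a monatomic ideal gas, so γ−1 = 2/3.
T₁ = 165 °C = 438.1 K.
T₂ = 438.1 × 21.1^(2/3) = 3346 K.
Q = 0, so ΔU = W_on_gas = nCᵥΔT with Cᵥ = R/(γ−1) = 12.47 J/(mol·K).
ΔU = 0.973 × 12.47 × (3346 − 438.1) = 35280 J.
Work done by the gas = −ΔU = -35280 J.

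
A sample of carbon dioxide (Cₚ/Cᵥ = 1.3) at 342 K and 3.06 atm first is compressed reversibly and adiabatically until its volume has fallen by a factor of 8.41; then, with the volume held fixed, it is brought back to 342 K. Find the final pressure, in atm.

P₃ ≈ 25.7 atm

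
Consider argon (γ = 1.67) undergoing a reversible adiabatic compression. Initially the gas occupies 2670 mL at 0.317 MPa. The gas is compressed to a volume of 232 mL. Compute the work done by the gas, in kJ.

P₂ = P₁(V₁/V₂)^γ = 0.317×(2670/232)^(1.67) = 18.75 MPa.
For a reversible adiabat, W_by_gas = (P₁V₁ − P₂V₂)/(γ−1).
W_by = (317000×0.00267 − 1.875×10^7×0.000232) / (0.67) = -5229 J.

W ≈ -5.23 kJ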